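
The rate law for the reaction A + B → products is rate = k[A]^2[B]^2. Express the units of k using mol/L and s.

(mol/L)⁻³·s⁻¹

Step 1: Overall order = 2 + 2 = 4.
Step 2: rate has units mol/L·s⁻¹; [A]^2[B]^2 has units (mol/L)^4.
Step 3: k = rate/([A]^2[B]^2), so units of k = (mol/L)^(1-4)·s⁻¹ = (mol/L)⁻³·s⁻¹.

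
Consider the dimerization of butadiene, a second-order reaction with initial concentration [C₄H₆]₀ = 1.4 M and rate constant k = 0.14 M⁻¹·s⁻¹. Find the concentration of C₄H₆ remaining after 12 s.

0.4177 M

Step 1: For a second-order reaction: 1/[C₄H₆] = 1/[C₄H₆]₀ + kt
Step 2: 1/[C₄H₆] = 1/1.4 + 0.14 × 12
Step 3: 1/[C₄H₆] = 0.7143 + 1.68 = 2.394
Step 4: [C₄H₆] = 1/2.394 = 0.4177 M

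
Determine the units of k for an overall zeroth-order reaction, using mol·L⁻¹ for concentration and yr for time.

mol·L⁻¹·yr⁻¹

Step 1: For overall order n, rate = k × (concentration)^n.
Step 2: Rate has units mol·L⁻¹·yr⁻¹; concentration term has units (mol·L⁻¹)^0.
Step 3: k = rate / (concentration)^n, so units of k = (mol·L⁻¹)^(1-0)·yr⁻¹ = mol·L⁻¹·yr⁻¹.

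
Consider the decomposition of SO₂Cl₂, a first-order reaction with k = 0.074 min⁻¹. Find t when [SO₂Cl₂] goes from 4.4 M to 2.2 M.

9.367 min

Step 1: For first-order: t = ln([SO₂Cl₂]₀/[SO₂Cl₂])/k
Step 2: t = ln(4.4/2.2)/0.074
Step 3: t = ln(2)/0.074
Step 4: t = 0.6931/0.074 = 9.367 min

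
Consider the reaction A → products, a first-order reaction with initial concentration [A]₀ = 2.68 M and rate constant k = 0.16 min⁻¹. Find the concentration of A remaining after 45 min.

0.002001 M

Step 1: For a first-order reaction: [A] = [A]₀ × e^(-kt)
Step 2: [A] = 2.68 × e^(-0.16 × 45)
Step 3: [A] = 2.68 × e^(-7.2)
Step 4: [A] = 2.68 × 0.000746586 = 0.002001 M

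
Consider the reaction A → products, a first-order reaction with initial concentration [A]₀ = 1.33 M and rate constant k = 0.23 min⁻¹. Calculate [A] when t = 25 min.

0.004233 M

Step 1: For a first-order reaction: [A] = [A]₀ × e^(-kt)
Step 2: [A] = 1.33 × e^(-0.23 × 25)
Step 3: [A] = 1.33 × e^(-5.75)
Step 4: [A] = 1.33 × 0.00318278 = 0.004233 M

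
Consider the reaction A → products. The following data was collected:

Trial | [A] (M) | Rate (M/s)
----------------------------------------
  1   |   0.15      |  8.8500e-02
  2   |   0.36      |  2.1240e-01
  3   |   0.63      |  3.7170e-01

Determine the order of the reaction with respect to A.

first order (1)

Step 1: Compare trials to find order n where rate₂/rate₁ = ([A]₂/[A]₁)^n
Step 2: rate₂/rate₁ = 2.1240e-01/8.8500e-02 = 2.4
Step 3: [A]₂/[A]₁ = 0.36/0.15 = 2.4
Step 4: n = ln(2.4)/ln(2.4) = 1.00 ≈ 1
Step 5: The reaction is first order in A.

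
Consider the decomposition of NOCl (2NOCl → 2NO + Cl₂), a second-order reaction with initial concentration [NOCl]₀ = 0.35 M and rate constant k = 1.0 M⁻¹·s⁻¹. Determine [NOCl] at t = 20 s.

0.04375 M

Step 1: For a second-order reaction: 1/[NOCl] = 1/[NOCl]₀ + kt
Step 2: 1/[NOCl] = 1/0.35 + 1.0 × 20
Step 3: 1/[NOCl] = 2.857 + 20 = 22.86
Step 4: [NOCl] = 1/22.86 = 0.04375 M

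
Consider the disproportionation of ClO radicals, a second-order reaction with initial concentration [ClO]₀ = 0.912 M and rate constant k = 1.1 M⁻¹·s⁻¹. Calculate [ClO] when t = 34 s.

0.02598 M

Step 1: For a second-order reaction: 1/[ClO] = 1/[ClO]₀ + kt
Step 2: 1/[ClO] = 1/0.912 + 1.1 × 34
Step 3: 1/[ClO] = 1.096 + 37.4 = 38.5
Step 4: [ClO] = 1/38.5 = 0.02598 M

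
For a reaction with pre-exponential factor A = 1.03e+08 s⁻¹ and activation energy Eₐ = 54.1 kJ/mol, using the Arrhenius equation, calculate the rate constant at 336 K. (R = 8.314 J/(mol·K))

4.00e-01 s⁻¹

Step 1: Use the Arrhenius equation: k = A × exp(-Eₐ/RT)
Step 2: Convert Eₐ to J/mol: 54.1 kJ/mol = 54100 J/mol
Step 3: Calculate the exponent: -Eₐ/(RT) = -54100/(8.314 × 336) = -19.36636
Step 4: k = 1.03e+08 × exp(-19.36636)
Step 5: k = 1.03e+08 × 3.88416e-09 = 4.0007e-01 s⁻¹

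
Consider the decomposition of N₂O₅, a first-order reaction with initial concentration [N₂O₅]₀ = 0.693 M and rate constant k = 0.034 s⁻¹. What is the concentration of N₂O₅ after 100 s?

0.02313 M

Step 1: For a first-order reaction: [N₂O₅] = [N₂O₅]₀ × e^(-kt)
Step 2: [N₂O₅] = 0.693 × e^(-0.034 × 100)
Step 3: [N₂O₅] = 0.693 × e^(-3.4)
Step 4: [N₂O₅] = 0.693 × 0.0333733 = 0.02313 M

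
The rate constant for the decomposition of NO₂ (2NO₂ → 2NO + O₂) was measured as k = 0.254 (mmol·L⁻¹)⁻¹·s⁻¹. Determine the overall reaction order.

second order (2)

Step 1: The units of k for an nth-order reaction are (concentration)^(1-n)·(time)⁻¹.
Step 2: Here k has units (mmol·L⁻¹)⁻¹·s⁻¹, so the concentration exponent is -1.
Step 3: 1 - n = -1 ⇒ n = 2. The reaction is second order.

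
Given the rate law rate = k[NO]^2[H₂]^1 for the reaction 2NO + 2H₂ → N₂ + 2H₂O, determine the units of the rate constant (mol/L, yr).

(mol/L)⁻²·yr⁻¹

Step 1: Overall order = 2 + 1 = 3.
Step 2: rate has units mol/L·yr⁻¹; [NO]^2[H₂]^1 has units (mol/L)^3.
Step 3: k = rate/([NO]^2[H₂]^1), so units of k = (mol/L)^(1-3)·yr⁻¹ = (mol/L)⁻²·yr⁻¹.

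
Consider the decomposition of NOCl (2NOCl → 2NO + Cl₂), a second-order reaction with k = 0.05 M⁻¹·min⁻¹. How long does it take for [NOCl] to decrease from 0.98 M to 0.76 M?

5.908 min

Step 1: For second-order: t = (1/[NOCl] - 1/[NOCl]₀)/k
Step 2: t = (1/0.76 - 1/0.98)/0.05
Step 3: t = (1.316 - 1.02)/0.05
Step 4: t = 0.2954/0.05 = 5.908 min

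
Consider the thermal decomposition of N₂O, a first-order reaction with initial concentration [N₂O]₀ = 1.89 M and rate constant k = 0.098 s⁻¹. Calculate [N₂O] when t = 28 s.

0.1216 M

Step 1: For a first-order reaction: [N₂O] = [N₂O]₀ × e^(-kt)
Step 2: [N₂O] = 1.89 × e^(-0.098 × 28)
Step 3: [N₂O] = 1.89 × e^(-2.744)
Step 4: [N₂O] = 1.89 × 0.0643126 = 0.1216 M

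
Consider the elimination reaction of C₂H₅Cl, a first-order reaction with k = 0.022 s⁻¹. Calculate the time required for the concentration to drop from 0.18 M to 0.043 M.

65.08 s

Step 1: For first-order: t = ln([C₂H₅Cl]₀/[C₂H₅Cl])/k
Step 2: t = ln(0.18/0.043)/0.022
Step 3: t = ln(4.186)/0.022
Step 4: t = 1.432/0.022 = 65.08 s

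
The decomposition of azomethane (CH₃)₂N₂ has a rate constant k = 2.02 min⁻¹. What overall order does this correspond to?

first order (1)

Step 1: The units of k for an nth-order reaction are (concentration)^(1-n)·(time)⁻¹.
Step 2: Here k has units min⁻¹, so the concentration exponent is 0.
Step 3: 1 - n = 0 ⇒ n = 1. The reaction is first order.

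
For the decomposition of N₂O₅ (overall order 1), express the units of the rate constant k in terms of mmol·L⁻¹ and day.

day⁻¹

Step 1: For overall order n, rate = k × (concentration)^n.
Step 2: Rate has units mmol·L⁻¹·day⁻¹; concentration term has units (mmol·L⁻¹)^1.
Step 3: k = rate / (concentration)^n, so units of k = (mmol·L⁻¹)^(1-1)·day⁻¹ = day⁻¹.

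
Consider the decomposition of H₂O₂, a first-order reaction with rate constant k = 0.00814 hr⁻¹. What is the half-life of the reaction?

85.15 hr

Step 1: For a first-order reaction, t₁/₂ = ln(2)/k
Step 2: t₁/₂ = ln(2)/0.00814
Step 3: t₁/₂ = 0.6931/0.00814 = 85.15 hr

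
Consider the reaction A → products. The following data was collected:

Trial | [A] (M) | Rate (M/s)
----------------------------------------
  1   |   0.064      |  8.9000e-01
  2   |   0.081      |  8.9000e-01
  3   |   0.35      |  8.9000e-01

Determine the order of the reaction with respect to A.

zeroth order (0)

Step 1: Compare trials - when concentration changes, rate stays constant.
Step 2: rate₂/rate₁ = 8.9000e-01/8.9000e-01 = 1
Step 3: [A]₂/[A]₁ = 0.081/0.064 = 1.266
Step 4: Since rate ratio ≈ (conc ratio)^0, the reaction is zeroth order.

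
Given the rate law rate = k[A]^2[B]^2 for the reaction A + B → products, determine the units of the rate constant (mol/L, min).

(mol/L)⁻³·min⁻¹

Step 1: Overall order = 2 + 2 = 4.
Step 2: rate has units mol/L·min⁻¹; [A]^2[B]^2 has units (mol/L)^4.
Step 3: k = rate/([A]^2[B]^2), so units of k = (mol/L)^(1-4)·min⁻¹ = (mol/L)⁻³·min⁻¹.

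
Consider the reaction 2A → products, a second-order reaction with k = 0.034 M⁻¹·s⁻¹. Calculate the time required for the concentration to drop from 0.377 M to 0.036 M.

739 s

Step 1: For second-order: t = (1/[A] - 1/[A]₀)/k
Step 2: t = (1/0.036 - 1/0.377)/0.034
Step 3: t = (27.78 - 2.653)/0.034
Step 4: t = 25.13/0.034 = 739 s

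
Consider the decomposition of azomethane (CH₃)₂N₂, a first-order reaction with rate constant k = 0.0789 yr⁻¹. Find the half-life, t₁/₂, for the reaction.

8.785 yr

Step 1: For a first-order reaction, t₁/₂ = ln(2)/k
Step 2: t₁/₂ = ln(2)/0.0789
Step 3: t₁/₂ = 0.6931/0.0789 = 8.785 yr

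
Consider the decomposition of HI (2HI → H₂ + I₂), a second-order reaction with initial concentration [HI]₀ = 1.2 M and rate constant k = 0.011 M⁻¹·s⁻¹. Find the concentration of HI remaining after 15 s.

1.002 M

Step 1: For a second-order reaction: 1/[HI] = 1/[HI]₀ + kt
Step 2: 1/[HI] = 1/1.2 + 0.011 × 15
Step 3: 1/[HI] = 0.8333 + 0.165 = 0.9983
Step 4: [HI] = 1/0.9983 = 1.002 M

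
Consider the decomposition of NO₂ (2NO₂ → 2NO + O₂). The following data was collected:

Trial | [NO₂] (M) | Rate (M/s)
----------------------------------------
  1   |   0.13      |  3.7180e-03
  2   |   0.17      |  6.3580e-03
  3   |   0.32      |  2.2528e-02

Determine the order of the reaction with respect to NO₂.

second order (2)

Step 1: Compare trials to find order n where rate₂/rate₁ = ([NO₂]₂/[NO₂]₁)^n
Step 2: rate₂/rate₁ = 6.3580e-03/3.7180e-03 = 1.71
Step 3: [NO₂]₂/[NO₂]₁ = 0.17/0.13 = 1.308
Step 4: n = ln(1.71)/ln(1.308) = 2.00 ≈ 2
Step 5: The reaction is second order in NO₂.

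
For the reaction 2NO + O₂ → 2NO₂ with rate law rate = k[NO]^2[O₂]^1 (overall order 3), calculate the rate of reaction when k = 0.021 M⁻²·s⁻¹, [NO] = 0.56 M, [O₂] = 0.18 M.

0.001185 M/s

Step 1: The rate law is rate = k[NO]^2[O₂]^1, overall order = 2+1 = 3
Step 2: Substitute values: rate = 0.021 × (0.56)^2 × (0.18)^1
Step 3: rate = 0.021 × 0.3136 × 0.18 = 0.00118541 M/s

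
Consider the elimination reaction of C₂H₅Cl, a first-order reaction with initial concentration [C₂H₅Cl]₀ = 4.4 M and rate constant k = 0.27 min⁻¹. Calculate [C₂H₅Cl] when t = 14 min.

0.1004 M

Step 1: For a first-order reaction: [C₂H₅Cl] = [C₂H₅Cl]₀ × e^(-kt)
Step 2: [C₂H₅Cl] = 4.4 × e^(-0.27 × 14)
Step 3: [C₂H₅Cl] = 4.4 × e^(-3.78)
Step 4: [C₂H₅Cl] = 4.4 × 0.0228227 = 0.1004 M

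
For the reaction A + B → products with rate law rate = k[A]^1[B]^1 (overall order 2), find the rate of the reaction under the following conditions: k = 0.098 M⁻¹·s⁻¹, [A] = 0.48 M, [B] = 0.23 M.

0.01082 M/s

Step 1: The rate law is rate = k[A]^1[B]^1, overall order = 1+1 = 2
Step 2: Substitute values: rate = 0.098 × (0.48)^1 × (0.23)^1
Step 3: rate = 0.098 × 0.48 × 0.23 = 0.0108192 M/s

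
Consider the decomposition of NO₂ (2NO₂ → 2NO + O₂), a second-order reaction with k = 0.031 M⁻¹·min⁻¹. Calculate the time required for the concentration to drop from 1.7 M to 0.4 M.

61.67 min

Step 1: For second-order: t = (1/[NO₂] - 1/[NO₂]₀)/k
Step 2: t = (1/0.4 - 1/1.7)/0.031
Step 3: t = (2.5 - 0.5882)/0.031
Step 4: t = 1.912/0.031 = 61.67 min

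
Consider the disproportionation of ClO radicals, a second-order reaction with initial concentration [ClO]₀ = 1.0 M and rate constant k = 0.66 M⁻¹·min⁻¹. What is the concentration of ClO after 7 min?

0.1779 M

Step 1: For a second-order reaction: 1/[ClO] = 1/[ClO]₀ + kt
Step 2: 1/[ClO] = 1/1.0 + 0.66 × 7
Step 3: 1/[ClO] = 1 + 4.62 = 5.62
Step 4: [ClO] = 1/5.62 = 0.1779 M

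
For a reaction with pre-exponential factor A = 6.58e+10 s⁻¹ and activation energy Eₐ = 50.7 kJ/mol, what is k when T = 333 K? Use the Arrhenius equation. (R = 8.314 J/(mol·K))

7.33e+02 s⁻¹

Step 1: Use the Arrhenius equation: k = A × exp(-Eₐ/RT)
Step 2: Convert Eₐ to J/mol: 50.7 kJ/mol = 50700 J/mol
Step 3: Calculate the exponent: -Eₐ/(RT) = -50700/(8.314 × 333) = -18.31276
Step 4: k = 6.58e+10 × exp(-18.31276)
Step 5: k = 6.58e+10 × 1.11396e-08 = 7.3299e+02 s⁻¹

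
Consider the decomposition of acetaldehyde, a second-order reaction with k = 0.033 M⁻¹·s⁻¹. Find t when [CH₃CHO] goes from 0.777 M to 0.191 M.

119.7 s

Step 1: For second-order: t = (1/[CH₃CHO] - 1/[CH₃CHO]₀)/k
Step 2: t = (1/0.191 - 1/0.777)/0.033
Step 3: t = (5.236 - 1.287)/0.033
Step 4: t = 3.949/0.033 = 119.7 s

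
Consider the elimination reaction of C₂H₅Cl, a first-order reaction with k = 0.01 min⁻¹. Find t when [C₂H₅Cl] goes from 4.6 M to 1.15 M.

138.6 min

Step 1: For first-order: t = ln([C₂H₅Cl]₀/[C₂H₅Cl])/k
Step 2: t = ln(4.6/1.15)/0.01
Step 3: t = ln(4)/0.01
Step 4: t = 1.386/0.01 = 138.6 min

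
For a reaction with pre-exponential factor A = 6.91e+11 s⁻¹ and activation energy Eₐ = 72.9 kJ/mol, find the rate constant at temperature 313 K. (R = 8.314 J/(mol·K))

4.71e-01 s⁻¹

Step 1: Use the Arrhenius equation: k = A × exp(-Eₐ/RT)
Step 2: Convert Eₐ to J/mol: 72.9 kJ/mol = 72900 J/mol
Step 3: Calculate the exponent: -Eₐ/(RT) = -72900/(8.314 × 313) = -28.01387
Step 4: k = 6.91e+11 × exp(-28.01387)
Step 5: k = 6.91e+11 × 6.81916e-13 = 4.7120e-01 s⁻¹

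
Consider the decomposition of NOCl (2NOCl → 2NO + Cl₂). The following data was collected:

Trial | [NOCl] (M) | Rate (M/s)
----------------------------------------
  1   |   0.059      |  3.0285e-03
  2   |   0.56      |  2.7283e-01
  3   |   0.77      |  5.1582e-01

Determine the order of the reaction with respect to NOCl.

second order (2)

Step 1: Compare trials to find order n where rate₂/rate₁ = ([NOCl]₂/[NOCl]₁)^n
Step 2: rate₂/rate₁ = 2.7283e-01/3.0285e-03 = 90.09
Step 3: [NOCl]₂/[NOCl]₁ = 0.56/0.059 = 9.492
Step 4: n = ln(90.09)/ln(9.492) = 2.00 ≈ 2
Step 5: The reaction is second order in NOCl.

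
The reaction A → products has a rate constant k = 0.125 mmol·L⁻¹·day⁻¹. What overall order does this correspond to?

zeroth order (0)

Step 1: The units of k for an nth-order reaction are (concentration)^(1-n)·(time)⁻¹.
Step 2: Here k has units mmol·L⁻¹·day⁻¹, so the concentration exponent is 1.
Step 3: 1 - n = 1 ⇒ n = 0. The reaction is zeroth order.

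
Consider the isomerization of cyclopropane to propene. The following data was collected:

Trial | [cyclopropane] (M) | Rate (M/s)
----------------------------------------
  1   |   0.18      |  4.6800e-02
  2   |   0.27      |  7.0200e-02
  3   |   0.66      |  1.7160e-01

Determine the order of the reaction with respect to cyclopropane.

first order (1)

Step 1: Compare trials to find order n where rate₂/rate₁ = ([cyclopropane]₂/[cyclopropane]₁)^n
Step 2: rate₂/rate₁ = 7.0200e-02/4.6800e-02 = 1.5
Step 3: [cyclopropane]₂/[cyclopropane]₁ = 0.27/0.18 = 1.5
Step 4: n = ln(1.5)/ln(1.5) = 1.00 ≈ 1
Step 5: The reaction is first order in cyclopropane.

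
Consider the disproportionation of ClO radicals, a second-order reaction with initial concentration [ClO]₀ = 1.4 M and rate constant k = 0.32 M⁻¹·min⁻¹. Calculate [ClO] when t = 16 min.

0.1714 M

Step 1: For a second-order reaction: 1/[ClO] = 1/[ClO]₀ + kt
Step 2: 1/[ClO] = 1/1.4 + 0.32 × 16
Step 3: 1/[ClO] = 0.7143 + 5.12 = 5.834
Step 4: [ClO] = 1/5.834 = 0.1714 M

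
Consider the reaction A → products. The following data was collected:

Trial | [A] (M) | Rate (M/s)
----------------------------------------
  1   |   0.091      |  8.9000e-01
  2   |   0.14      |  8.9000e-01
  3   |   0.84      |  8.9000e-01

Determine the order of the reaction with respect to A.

zeroth order (0)

Step 1: Compare trials - when concentration changes, rate stays constant.
Step 2: rate₂/rate₁ = 8.9000e-01/8.9000e-01 = 1
Step 3: [A]₂/[A]₁ = 0.14/0.091 = 1.538
Step 4: Since rate ratio ≈ (conc ratio)^0, the reaction is zeroth order.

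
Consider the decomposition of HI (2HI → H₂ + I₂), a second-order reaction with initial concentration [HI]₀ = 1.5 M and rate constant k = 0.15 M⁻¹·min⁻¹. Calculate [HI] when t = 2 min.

1.034 M

Step 1: For a second-order reaction: 1/[HI] = 1/[HI]₀ + kt
Step 2: 1/[HI] = 1/1.5 + 0.15 × 2
Step 3: 1/[HI] = 0.6667 + 0.3 = 0.9667
Step 4: [HI] = 1/0.9667 = 1.034 M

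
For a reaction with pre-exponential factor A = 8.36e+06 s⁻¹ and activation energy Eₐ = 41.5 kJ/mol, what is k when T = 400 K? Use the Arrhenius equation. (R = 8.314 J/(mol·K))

3.18e+01 s⁻¹

Step 1: Use the Arrhenius equation: k = A × exp(-Eₐ/RT)
Step 2: Convert Eₐ to J/mol: 41.5 kJ/mol = 41500 J/mol
Step 3: Calculate the exponent: -Eₐ/(RT) = -41500/(8.314 × 400) = -12.47895
Step 4: k = 8.36e+06 × exp(-12.47895)
Step 5: k = 8.36e+06 × 3.80593e-06 = 3.1818e+01 s⁻¹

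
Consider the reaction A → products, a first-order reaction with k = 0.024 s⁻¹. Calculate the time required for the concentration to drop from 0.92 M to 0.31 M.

45.33 s

Step 1: For first-order: t = ln([A]₀/[A])/k
Step 2: t = ln(0.92/0.31)/0.024
Step 3: t = ln(2.968)/0.024
Step 4: t = 1.088/0.024 = 45.33 s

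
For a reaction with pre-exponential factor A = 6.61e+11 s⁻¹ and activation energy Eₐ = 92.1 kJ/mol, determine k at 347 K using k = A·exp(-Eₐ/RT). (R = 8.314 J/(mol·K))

9.03e-03 s⁻¹

Step 1: Use the Arrhenius equation: k = A × exp(-Eₐ/RT)
Step 2: Convert Eₐ to J/mol: 92.1 kJ/mol = 92100 J/mol
Step 3: Calculate the exponent: -Eₐ/(RT) = -92100/(8.314 × 347) = -31.92421
Step 4: k = 6.61e+11 × exp(-31.92421)
Step 5: k = 6.61e+11 × 1.36613e-14 = 9.0301e-03 s⁻¹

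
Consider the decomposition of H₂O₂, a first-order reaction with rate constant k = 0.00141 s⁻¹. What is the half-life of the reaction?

491.6 s

Step 1: For a first-order reaction, t₁/₂ = ln(2)/k
Step 2: t₁/₂ = ln(2)/0.00141
Step 3: t₁/₂ = 0.6931/0.00141 = 491.6 s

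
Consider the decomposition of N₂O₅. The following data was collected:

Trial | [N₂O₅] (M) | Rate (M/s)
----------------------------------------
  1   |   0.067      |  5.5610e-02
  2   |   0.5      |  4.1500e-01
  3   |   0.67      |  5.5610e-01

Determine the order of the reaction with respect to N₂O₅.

first order (1)

Step 1: Compare trials to find order n where rate₂/rate₁ = ([N₂O₅]₂/[N₂O₅]₁)^n
Step 2: rate₂/rate₁ = 4.1500e-01/5.5610e-02 = 7.463
Step 3: [N₂O₅]₂/[N₂O₅]₁ = 0.5/0.067 = 7.463
Step 4: n = ln(7.463)/ln(7.463) = 1.00 ≈ 1
Step 5: The reaction is first order in N₂O₅.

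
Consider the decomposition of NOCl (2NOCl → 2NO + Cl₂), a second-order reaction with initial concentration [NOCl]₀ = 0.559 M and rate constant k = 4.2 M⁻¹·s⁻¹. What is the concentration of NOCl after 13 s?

0.01773 M

Step 1: For a second-order reaction: 1/[NOCl] = 1/[NOCl]₀ + kt
Step 2: 1/[NOCl] = 1/0.559 + 4.2 × 13
Step 3: 1/[NOCl] = 1.789 + 54.6 = 56.39
Step 4: [NOCl] = 1/56.39 = 0.01773 M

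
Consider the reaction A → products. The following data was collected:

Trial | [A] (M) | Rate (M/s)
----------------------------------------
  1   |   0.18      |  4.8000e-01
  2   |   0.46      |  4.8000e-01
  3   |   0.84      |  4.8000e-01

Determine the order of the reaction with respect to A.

zeroth order (0)

Step 1: Compare trials - when concentration changes, rate stays constant.
Step 2: rate₂/rate₁ = 4.8000e-01/4.8000e-01 = 1
Step 3: [A]₂/[A]₁ = 0.46/0.18 = 2.556
Step 4: Since rate ratio ≈ (conc ratio)^0, the reaction is zeroth order.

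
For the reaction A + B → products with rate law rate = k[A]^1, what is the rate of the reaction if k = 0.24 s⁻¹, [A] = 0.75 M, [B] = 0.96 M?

0.18 M/s

Step 1: The rate law is rate = k[A]^1
Step 2: Note that the rate does not depend on [B] (zero order in B).
Step 3: rate = 0.24 × (0.75)^1 = 0.18 M/s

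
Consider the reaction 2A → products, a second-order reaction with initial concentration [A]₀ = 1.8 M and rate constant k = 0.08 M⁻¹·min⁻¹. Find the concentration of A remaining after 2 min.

1.398 M

Step 1: For a second-order reaction: 1/[A] = 1/[A]₀ + kt
Step 2: 1/[A] = 1/1.8 + 0.08 × 2
Step 3: 1/[A] = 0.5556 + 0.16 = 0.7156
Step 4: [A] = 1/0.7156 = 1.398 M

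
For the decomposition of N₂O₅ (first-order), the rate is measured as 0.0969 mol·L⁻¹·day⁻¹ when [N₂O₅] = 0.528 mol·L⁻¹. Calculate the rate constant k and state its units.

0.1835 day⁻¹

Step 1: rate = k[N₂O₅]^1, so k = rate / [N₂O₅]^1.
Step 2: k = 0.0969 / (0.528)^1 = 0.0969 / 0.528.
Step 3: k = 0.1835 day⁻¹.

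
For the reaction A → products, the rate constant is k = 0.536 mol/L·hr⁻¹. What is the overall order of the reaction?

zeroth order (0)

Step 1: The units of k for an nth-order reaction are (concentration)^(1-n)·(time)⁻¹.
Step 2: Here k has units mol/L·hr⁻¹, so the concentration exponent is 1.
Step 3: 1 - n = 1 ⇒ n = 0. The reaction is zeroth order.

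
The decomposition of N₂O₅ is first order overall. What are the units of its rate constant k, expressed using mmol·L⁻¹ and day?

day⁻¹

Step 1: For overall order n, rate = k × (concentration)^n.
Step 2: Rate has units mmol·L⁻¹·day⁻¹; concentration term has units (mmol·L⁻¹)^1.
Step 3: k = rate / (concentration)^n, so units of k = (mmol·L⁻¹)^(1-1)·day⁻¹ = day⁻¹.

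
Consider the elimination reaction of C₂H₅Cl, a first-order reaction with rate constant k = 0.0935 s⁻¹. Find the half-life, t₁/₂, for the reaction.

7.413 s

Step 1: For a first-order reaction, t₁/₂ = ln(2)/k
Step 2: t₁/₂ = ln(2)/0.0935
Step 3: t₁/₂ = 0.6931/0.0935 = 7.413 s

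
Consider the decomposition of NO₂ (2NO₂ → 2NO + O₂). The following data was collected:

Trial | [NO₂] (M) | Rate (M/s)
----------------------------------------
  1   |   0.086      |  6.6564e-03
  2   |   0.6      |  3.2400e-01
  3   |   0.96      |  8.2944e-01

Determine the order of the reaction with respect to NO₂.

second order (2)

Step 1: Compare trials to find order n where rate₂/rate₁ = ([NO₂]₂/[NO₂]₁)^n
Step 2: rate₂/rate₁ = 3.2400e-01/6.6564e-03 = 48.67
Step 3: [NO₂]₂/[NO₂]₁ = 0.6/0.086 = 6.977
Step 4: n = ln(48.67)/ln(6.977) = 2.00 ≈ 2
Step 5: The reaction is second order in NO₂.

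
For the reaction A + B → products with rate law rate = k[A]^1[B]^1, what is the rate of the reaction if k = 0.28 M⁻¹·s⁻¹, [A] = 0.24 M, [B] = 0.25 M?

0.0168 M/s

Step 1: The rate law is rate = k[A]^1[B]^1
Step 2: Substitute: rate = 0.28 × (0.24)^1 × (0.25)^1
Step 3: rate = 0.28 × 0.24 × 0.25 = 0.0168 M/s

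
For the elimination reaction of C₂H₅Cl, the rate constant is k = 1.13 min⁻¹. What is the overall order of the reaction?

first order (1)

Step 1: The units of k for an nth-order reaction are (concentration)^(1-n)·(time)⁻¹.
Step 2: Here k has units min⁻¹, so the concentration exponent is 0.
Step 3: 1 - n = 0 ⇒ n = 1. The reaction is first order.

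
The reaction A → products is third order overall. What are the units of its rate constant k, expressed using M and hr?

M⁻²·hr⁻¹

Step 1: For overall order n, rate = k × (concentration)^n.
Step 2: Rate has units M·hr⁻¹; concentration term has units M^3.
Step 3: k = rate / (concentration)^n, so units of k = M^(1-3)·hr⁻¹ = M⁻²·hr⁻¹.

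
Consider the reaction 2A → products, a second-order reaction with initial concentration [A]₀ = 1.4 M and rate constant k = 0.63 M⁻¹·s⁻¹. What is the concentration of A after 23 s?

0.06577 M

Step 1: For a second-order reaction: 1/[A] = 1/[A]₀ + kt
Step 2: 1/[A] = 1/1.4 + 0.63 × 23
Step 3: 1/[A] = 0.7143 + 14.49 = 15.2
Step 4: [A] = 1/15.2 = 0.06577 M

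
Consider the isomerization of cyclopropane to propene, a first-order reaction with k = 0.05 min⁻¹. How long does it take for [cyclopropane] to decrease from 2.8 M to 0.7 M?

27.73 min

Step 1: For first-order: t = ln([cyclopropane]₀/[cyclopropane])/k
Step 2: t = ln(2.8/0.7)/0.05
Step 3: t = ln(4)/0.05
Step 4: t = 1.386/0.05 = 27.73 min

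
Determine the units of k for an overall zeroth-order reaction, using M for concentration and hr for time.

M·hr⁻¹

Step 1: For overall order n, rate = k × (concentration)^n.
Step 2: Rate has units M·hr⁻¹; concentration term has units M^0.
Step 3: k = rate / (concentration)^n, so units of k = M^(1-0)·hr⁻¹ = M·hr⁻¹.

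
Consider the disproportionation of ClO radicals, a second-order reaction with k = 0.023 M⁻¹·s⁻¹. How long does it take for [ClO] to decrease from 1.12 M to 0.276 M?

118.7 s

Step 1: For second-order: t = (1/[ClO] - 1/[ClO]₀)/k
Step 2: t = (1/0.276 - 1/1.12)/0.023
Step 3: t = (3.623 - 0.8929)/0.023
Step 4: t = 2.73/0.023 = 118.7 s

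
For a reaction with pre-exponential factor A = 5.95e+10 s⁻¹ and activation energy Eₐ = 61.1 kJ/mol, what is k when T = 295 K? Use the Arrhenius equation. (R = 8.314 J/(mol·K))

9.02e-01 s⁻¹

Step 1: Use the Arrhenius equation: k = A × exp(-Eₐ/RT)
Step 2: Convert Eₐ to J/mol: 61.1 kJ/mol = 61100 J/mol
Step 3: Calculate the exponent: -Eₐ/(RT) = -61100/(8.314 × 295) = -24.91203
Step 4: k = 5.95e+10 × exp(-24.91203)
Step 5: k = 5.95e+10 × 1.51650e-11 = 9.0232e-01 s⁻¹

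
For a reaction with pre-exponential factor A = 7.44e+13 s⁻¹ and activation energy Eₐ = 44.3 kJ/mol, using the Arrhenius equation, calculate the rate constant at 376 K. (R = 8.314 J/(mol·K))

5.21e+07 s⁻¹

Step 1: Use the Arrhenius equation: k = A × exp(-Eₐ/RT)
Step 2: Convert Eₐ to J/mol: 44.3 kJ/mol = 44300 J/mol
Step 3: Calculate the exponent: -Eₐ/(RT) = -44300/(8.314 × 376) = -14.17117
Step 4: k = 7.44e+13 × exp(-14.17117)
Step 5: k = 7.44e+13 × 7.00711e-07 = 5.2133e+07 s⁻¹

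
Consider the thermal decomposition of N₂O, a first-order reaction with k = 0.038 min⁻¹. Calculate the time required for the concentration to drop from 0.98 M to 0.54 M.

15.68 min

Step 1: For first-order: t = ln([N₂O]₀/[N₂O])/k
Step 2: t = ln(0.98/0.54)/0.038
Step 3: t = ln(1.815)/0.038
Step 4: t = 0.596/0.038 = 15.68 min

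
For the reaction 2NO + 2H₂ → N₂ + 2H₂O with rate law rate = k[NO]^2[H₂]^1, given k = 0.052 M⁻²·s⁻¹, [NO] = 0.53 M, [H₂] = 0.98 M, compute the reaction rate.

0.01431 M/s

Step 1: The rate law is rate = k[NO]^2[H₂]^1
Step 2: Substitute: rate = 0.052 × (0.53)^2 × (0.98)^1
Step 3: rate = 0.052 × 0.2809 × 0.98 = 0.0143147 M/s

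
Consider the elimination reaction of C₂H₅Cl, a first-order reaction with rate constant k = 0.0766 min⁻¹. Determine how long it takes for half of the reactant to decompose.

9.049 min

Step 1: For a first-order reaction, t₁/₂ = ln(2)/k
Step 2: t₁/₂ = ln(2)/0.0766
Step 3: t₁/₂ = 0.6931/0.0766 = 9.049 min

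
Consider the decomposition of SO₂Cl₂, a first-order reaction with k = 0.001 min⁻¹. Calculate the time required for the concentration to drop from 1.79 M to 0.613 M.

1072 min

Step 1: For first-order: t = ln([SO₂Cl₂]₀/[SO₂Cl₂])/k
Step 2: t = ln(1.79/0.613)/0.001
Step 3: t = ln(2.92)/0.001
Step 4: t = 1.072/0.001 = 1072 min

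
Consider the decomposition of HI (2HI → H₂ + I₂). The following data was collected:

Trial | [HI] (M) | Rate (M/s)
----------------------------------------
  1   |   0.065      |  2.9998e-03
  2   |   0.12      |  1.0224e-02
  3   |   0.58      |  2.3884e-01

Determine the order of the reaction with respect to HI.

second order (2)

Step 1: Compare trials to find order n where rate₂/rate₁ = ([HI]₂/[HI]₁)^n
Step 2: rate₂/rate₁ = 1.0224e-02/2.9998e-03 = 3.408
Step 3: [HI]₂/[HI]₁ = 0.12/0.065 = 1.846
Step 4: n = ln(3.408)/ln(1.846) = 2.00 ≈ 2
Step 5: The reaction is second order in HI.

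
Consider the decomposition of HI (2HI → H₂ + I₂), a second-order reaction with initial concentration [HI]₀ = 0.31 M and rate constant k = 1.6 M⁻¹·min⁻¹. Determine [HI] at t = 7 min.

0.06932 M

Step 1: For a second-order reaction: 1/[HI] = 1/[HI]₀ + kt
Step 2: 1/[HI] = 1/0.31 + 1.6 × 7
Step 3: 1/[HI] = 3.226 + 11.2 = 14.43
Step 4: [HI] = 1/14.43 = 0.06932 M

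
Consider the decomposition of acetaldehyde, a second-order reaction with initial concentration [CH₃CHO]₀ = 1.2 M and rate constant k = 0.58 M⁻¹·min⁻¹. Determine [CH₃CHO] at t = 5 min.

0.2679 M

Step 1: For a second-order reaction: 1/[CH₃CHO] = 1/[CH₃CHO]₀ + kt
Step 2: 1/[CH₃CHO] = 1/1.2 + 0.58 × 5
Step 3: 1/[CH₃CHO] = 0.8333 + 2.9 = 3.733
Step 4: [CH₃CHO] = 1/3.733 = 0.2679 M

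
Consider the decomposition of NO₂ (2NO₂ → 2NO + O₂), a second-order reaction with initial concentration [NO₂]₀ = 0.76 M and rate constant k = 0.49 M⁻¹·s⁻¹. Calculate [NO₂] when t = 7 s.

0.2107 M

Step 1: For a second-order reaction: 1/[NO₂] = 1/[NO₂]₀ + kt
Step 2: 1/[NO₂] = 1/0.76 + 0.49 × 7
Step 3: 1/[NO₂] = 1.316 + 3.43 = 4.746
Step 4: [NO₂] = 1/4.746 = 0.2107 M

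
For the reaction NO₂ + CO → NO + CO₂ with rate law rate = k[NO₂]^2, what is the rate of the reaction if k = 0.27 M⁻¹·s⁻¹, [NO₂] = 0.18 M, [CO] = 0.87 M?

0.008748 M/s

Step 1: The rate law is rate = k[NO₂]^2
Step 2: Note that the rate does not depend on [CO] (zero order in CO).
Step 3: rate = 0.27 × (0.18)^2 = 0.008748 M/s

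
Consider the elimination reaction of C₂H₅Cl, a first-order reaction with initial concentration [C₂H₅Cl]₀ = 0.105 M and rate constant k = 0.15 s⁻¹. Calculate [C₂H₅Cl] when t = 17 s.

0.008199 M

Step 1: For a first-order reaction: [C₂H₅Cl] = [C₂H₅Cl]₀ × e^(-kt)
Step 2: [C₂H₅Cl] = 0.105 × e^(-0.15 × 17)
Step 3: [C₂H₅Cl] = 0.105 × e^(-2.55)
Step 4: [C₂H₅Cl] = 0.105 × 0.0780817 = 0.008199 M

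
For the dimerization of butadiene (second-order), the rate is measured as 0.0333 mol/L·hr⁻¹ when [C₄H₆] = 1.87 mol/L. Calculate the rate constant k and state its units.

0.009523 (mol/L)⁻¹·hr⁻¹

Step 1: rate = k[C₄H₆]^2, so k = rate / [C₄H₆]^2.
Step 2: k = 0.0333 / (1.87)^2 = 0.0333 / 3.497.
Step 3: k = 0.009523 (mol/L)⁻¹·hr⁻¹.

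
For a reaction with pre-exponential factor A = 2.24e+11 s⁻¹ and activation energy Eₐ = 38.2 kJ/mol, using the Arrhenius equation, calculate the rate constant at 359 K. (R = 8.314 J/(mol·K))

6.19e+05 s⁻¹

Step 1: Use the Arrhenius equation: k = A × exp(-Eₐ/RT)
Step 2: Convert Eₐ to J/mol: 38.2 kJ/mol = 38200 J/mol
Step 3: Calculate the exponent: -Eₐ/(RT) = -38200/(8.314 × 359) = -12.79849
Step 4: k = 2.24e+11 × exp(-12.79849)
Step 5: k = 2.24e+11 × 2.76494e-06 = 6.1935e+05 s⁻¹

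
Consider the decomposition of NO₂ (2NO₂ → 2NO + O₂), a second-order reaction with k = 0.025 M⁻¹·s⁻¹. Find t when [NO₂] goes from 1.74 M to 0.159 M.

228.6 s

Step 1: For second-order: t = (1/[NO₂] - 1/[NO₂]₀)/k
Step 2: t = (1/0.159 - 1/1.74)/0.025
Step 3: t = (6.289 - 0.5747)/0.025
Step 4: t = 5.715/0.025 = 228.6 s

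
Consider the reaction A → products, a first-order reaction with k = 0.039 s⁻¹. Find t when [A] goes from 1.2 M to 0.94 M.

6.261 s

Step 1: For first-order: t = ln([A]₀/[A])/k
Step 2: t = ln(1.2/0.94)/0.039
Step 3: t = ln(1.277)/0.039
Step 4: t = 0.2442/0.039 = 6.261 s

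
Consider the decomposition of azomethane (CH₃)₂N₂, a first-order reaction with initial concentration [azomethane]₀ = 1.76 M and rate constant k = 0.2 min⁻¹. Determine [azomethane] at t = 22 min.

0.02161 M

Step 1: For a first-order reaction: [azomethane] = [azomethane]₀ × e^(-kt)
Step 2: [azomethane] = 1.76 × e^(-0.2 × 22)
Step 3: [azomethane] = 1.76 × e^(-4.4)
Step 4: [azomethane] = 1.76 × 0.0122773 = 0.02161 M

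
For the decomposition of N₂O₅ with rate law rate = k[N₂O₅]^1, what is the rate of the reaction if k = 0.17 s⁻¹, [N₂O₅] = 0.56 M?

0.0952 M/s

Step 1: Identify the rate law: rate = k[N₂O₅]^1
Step 2: Substitute values: rate = 0.17 × (0.56)^1
Step 3: Calculate: rate = 0.17 × 0.56 = 0.0952 M/s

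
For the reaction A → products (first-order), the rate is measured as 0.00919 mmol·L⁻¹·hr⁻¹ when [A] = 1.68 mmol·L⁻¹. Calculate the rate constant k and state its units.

0.00547 hr⁻¹

Step 1: rate = k[A]^1, so k = rate / [A]^1.
Step 2: k = 0.00919 / (1.68)^1 = 0.00919 / 1.68.
Step 3: k = 0.00547 hr⁻¹.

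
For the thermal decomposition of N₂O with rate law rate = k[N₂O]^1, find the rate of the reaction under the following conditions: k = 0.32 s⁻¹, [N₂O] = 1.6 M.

0.512 M/s

Step 1: Identify the rate law: rate = k[N₂O]^1
Step 2: Substitute values: rate = 0.32 × (1.6)^1
Step 3: Calculate: rate = 0.32 × 1.6 = 0.512 M/s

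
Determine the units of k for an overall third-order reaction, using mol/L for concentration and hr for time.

(mol/L)⁻²·hr⁻¹

Step 1: For overall order n, rate = k × (concentration)^n.
Step 2: Rate has units mol/L·hr⁻¹; concentration term has units (mol/L)^3.
Step 3: k = rate / (concentration)^n, so units of k = (mol/L)^(1-3)·hr⁻¹ = (mol/L)⁻²·hr⁻¹.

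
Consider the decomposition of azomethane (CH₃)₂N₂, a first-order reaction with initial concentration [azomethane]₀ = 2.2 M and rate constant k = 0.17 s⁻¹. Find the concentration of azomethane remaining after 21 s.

0.06194 M

Step 1: For a first-order reaction: [azomethane] = [azomethane]₀ × e^(-kt)
Step 2: [azomethane] = 2.2 × e^(-0.17 × 21)
Step 3: [azomethane] = 2.2 × e^(-3.57)
Step 4: [azomethane] = 2.2 × 0.0281559 = 0.06194 M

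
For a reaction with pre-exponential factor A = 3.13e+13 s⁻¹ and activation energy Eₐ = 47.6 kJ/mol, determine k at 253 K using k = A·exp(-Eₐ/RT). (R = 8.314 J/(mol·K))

4.65e+03 s⁻¹

Step 1: Use the Arrhenius equation: k = A × exp(-Eₐ/RT)
Step 2: Convert Eₐ to J/mol: 47.6 kJ/mol = 47600 J/mol
Step 3: Calculate the exponent: -Eₐ/(RT) = -47600/(8.314 × 253) = -22.62958
Step 4: k = 3.13e+13 × exp(-22.62958)
Step 5: k = 3.13e+13 × 1.48627e-10 = 4.6520e+03 s⁻¹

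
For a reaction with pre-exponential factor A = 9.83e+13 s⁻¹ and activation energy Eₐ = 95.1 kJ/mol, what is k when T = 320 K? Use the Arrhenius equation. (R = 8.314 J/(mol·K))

2.94e-02 s⁻¹

Step 1: Use the Arrhenius equation: k = A × exp(-Eₐ/RT)
Step 2: Convert Eₐ to J/mol: 95.1 kJ/mol = 95100 J/mol
Step 3: Calculate the exponent: -Eₐ/(RT) = -95100/(8.314 × 320) = -35.74543
Step 4: k = 9.83e+13 × exp(-35.74543)
Step 5: k = 9.83e+13 × 2.99197e-16 = 2.9411e-02 s⁻¹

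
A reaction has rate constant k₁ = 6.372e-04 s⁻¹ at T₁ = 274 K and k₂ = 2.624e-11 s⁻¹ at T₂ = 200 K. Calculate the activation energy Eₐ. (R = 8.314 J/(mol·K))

104.7 kJ/mol

Step 1: Use the two-temperature Arrhenius form: ln(k₂/k₁) = -Eₐ/R × (1/T₂ - 1/T₁)
Step 2: ln(k₂/k₁) = ln(2.624e-11/6.372e-04) = ln(4.11802e-08) = -17.0053
Step 3: 1/T₂ - 1/T₁ = 1/200 - 1/274 = 1.350365e-03 K⁻¹
Step 4: Eₐ = -R × ln(k₂/k₁) / (1/T₂ - 1/T₁) = -8.314 × -17.0053 / 1.350365e-03
Step 5: Eₐ = 1.0470e+05 J/mol = 104.7 kJ/mol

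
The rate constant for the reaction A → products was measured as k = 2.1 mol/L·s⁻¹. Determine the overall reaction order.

zeroth order (0)

Step 1: The units of k for an nth-order reaction are (concentration)^(1-n)·(time)⁻¹.
Step 2: Here k has units mol/L·s⁻¹, so the concentration exponent is 1.
Step 3: 1 - n = 1 ⇒ n = 0. The reaction is zeroth order.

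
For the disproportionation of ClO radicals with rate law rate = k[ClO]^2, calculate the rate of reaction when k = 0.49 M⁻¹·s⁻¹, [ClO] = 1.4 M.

0.9604 M/s

Step 1: Identify the rate law: rate = k[ClO]^2
Step 2: Substitute values: rate = 0.49 × (1.4)^2
Step 3: Calculate: rate = 0.49 × 1.96 = 0.9604 M/s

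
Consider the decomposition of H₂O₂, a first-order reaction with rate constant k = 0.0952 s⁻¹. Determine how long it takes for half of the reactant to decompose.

7.281 s

Step 1: For a first-order reaction, t₁/₂ = ln(2)/k
Step 2: t₁/₂ = ln(2)/0.0952
Step 3: t₁/₂ = 0.6931/0.0952 = 7.281 s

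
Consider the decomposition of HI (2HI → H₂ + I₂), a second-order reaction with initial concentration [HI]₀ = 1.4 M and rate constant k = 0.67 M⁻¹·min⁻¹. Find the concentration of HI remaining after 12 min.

0.1142 M

Step 1: For a second-order reaction: 1/[HI] = 1/[HI]₀ + kt
Step 2: 1/[HI] = 1/1.4 + 0.67 × 12
Step 3: 1/[HI] = 0.7143 + 8.04 = 8.754
Step 4: [HI] = 1/8.754 = 0.1142 M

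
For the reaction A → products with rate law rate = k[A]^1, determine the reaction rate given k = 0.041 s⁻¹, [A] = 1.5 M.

0.0615 M/s

Step 1: Identify the rate law: rate = k[A]^1
Step 2: Substitute values: rate = 0.041 × (1.5)^1
Step 3: Calculate: rate = 0.041 × 1.5 = 0.0615 M/s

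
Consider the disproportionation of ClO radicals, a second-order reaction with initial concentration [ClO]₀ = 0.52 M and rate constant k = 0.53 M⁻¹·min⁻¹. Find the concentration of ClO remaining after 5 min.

0.2187 M

Step 1: For a second-order reaction: 1/[ClO] = 1/[ClO]₀ + kt
Step 2: 1/[ClO] = 1/0.52 + 0.53 × 5
Step 3: 1/[ClO] = 1.923 + 2.65 = 4.573
Step 4: [ClO] = 1/4.573 = 0.2187 M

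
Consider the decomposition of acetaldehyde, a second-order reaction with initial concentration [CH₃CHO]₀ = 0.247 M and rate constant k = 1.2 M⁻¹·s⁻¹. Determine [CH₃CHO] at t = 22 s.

0.03284 M

Step 1: For a second-order reaction: 1/[CH₃CHO] = 1/[CH₃CHO]₀ + kt
Step 2: 1/[CH₃CHO] = 1/0.247 + 1.2 × 22
Step 3: 1/[CH₃CHO] = 4.049 + 26.4 = 30.45
Step 4: [CH₃CHO] = 1/30.45 = 0.03284 M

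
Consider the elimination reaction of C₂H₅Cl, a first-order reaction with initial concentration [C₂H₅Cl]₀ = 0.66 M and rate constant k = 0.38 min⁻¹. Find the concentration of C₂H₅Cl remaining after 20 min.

0.0003303 M

Step 1: For a first-order reaction: [C₂H₅Cl] = [C₂H₅Cl]₀ × e^(-kt)
Step 2: [C₂H₅Cl] = 0.66 × e^(-0.38 × 20)
Step 3: [C₂H₅Cl] = 0.66 × e^(-7.6)
Step 4: [C₂H₅Cl] = 0.66 × 0.000500451 = 0.0003303 M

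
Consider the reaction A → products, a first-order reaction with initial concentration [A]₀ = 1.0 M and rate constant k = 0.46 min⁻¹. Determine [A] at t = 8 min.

0.02522 M

Step 1: For a first-order reaction: [A] = [A]₀ × e^(-kt)
Step 2: [A] = 1.0 × e^(-0.46 × 8)
Step 3: [A] = 1.0 × e^(-3.68)
Step 4: [A] = 1.0 × 0.025223 = 0.02522 M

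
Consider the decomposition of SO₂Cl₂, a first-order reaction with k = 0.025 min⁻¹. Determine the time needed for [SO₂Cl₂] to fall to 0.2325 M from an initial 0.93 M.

55.45 min

Step 1: For first-order: t = ln([SO₂Cl₂]₀/[SO₂Cl₂])/k
Step 2: t = ln(0.93/0.2325)/0.025
Step 3: t = ln(4)/0.025
Step 4: t = 1.386/0.025 = 55.45 min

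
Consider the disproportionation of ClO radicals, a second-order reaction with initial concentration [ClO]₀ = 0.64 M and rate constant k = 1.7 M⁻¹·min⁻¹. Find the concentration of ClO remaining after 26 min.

0.02185 M

Step 1: For a second-order reaction: 1/[ClO] = 1/[ClO]₀ + kt
Step 2: 1/[ClO] = 1/0.64 + 1.7 × 26
Step 3: 1/[ClO] = 1.562 + 44.2 = 45.76
Step 4: [ClO] = 1/45.76 = 0.02185 M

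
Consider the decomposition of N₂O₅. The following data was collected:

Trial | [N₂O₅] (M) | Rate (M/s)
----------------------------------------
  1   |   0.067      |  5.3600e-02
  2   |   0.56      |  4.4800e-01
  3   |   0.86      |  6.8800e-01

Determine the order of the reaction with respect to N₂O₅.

first order (1)

Step 1: Compare trials to find order n where rate₂/rate₁ = ([N₂O₅]₂/[N₂O₅]₁)^n
Step 2: rate₂/rate₁ = 4.4800e-01/5.3600e-02 = 8.358
Step 3: [N₂O₅]₂/[N₂O₅]₁ = 0.56/0.067 = 8.358
Step 4: n = ln(8.358)/ln(8.358) = 1.00 ≈ 1
Step 5: The reaction is first order in N₂O₅.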